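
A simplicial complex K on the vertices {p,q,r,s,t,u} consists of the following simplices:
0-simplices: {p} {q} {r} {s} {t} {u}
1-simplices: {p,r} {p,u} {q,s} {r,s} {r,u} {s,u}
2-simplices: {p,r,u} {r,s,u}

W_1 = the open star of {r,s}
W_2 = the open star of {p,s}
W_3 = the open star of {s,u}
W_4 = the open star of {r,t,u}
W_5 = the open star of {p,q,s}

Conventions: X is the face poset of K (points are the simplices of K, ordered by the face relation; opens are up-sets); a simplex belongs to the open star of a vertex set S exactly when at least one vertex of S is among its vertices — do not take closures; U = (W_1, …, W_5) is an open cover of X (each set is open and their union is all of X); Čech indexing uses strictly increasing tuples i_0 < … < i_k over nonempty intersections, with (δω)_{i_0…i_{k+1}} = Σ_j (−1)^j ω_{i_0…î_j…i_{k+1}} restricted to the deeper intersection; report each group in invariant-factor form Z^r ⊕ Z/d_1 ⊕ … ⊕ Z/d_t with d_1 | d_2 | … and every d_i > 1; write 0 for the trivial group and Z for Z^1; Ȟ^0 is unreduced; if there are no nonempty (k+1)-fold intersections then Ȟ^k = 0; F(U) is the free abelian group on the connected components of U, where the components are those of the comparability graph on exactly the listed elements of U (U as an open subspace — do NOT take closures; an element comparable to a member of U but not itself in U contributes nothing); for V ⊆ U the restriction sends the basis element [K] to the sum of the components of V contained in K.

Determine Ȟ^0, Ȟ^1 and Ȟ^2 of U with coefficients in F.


Ȟ^0(U;F) ≅ Z^2, Ȟ^1(U;F) ≅ 0 and Ȟ^2(U;F) ≅ 0

intersection data:
  W1={{r},{s},{p,r},{q,s},{r,s},{r,u},{s,u},{p,r,u},{r,s,u}} W2={{p},{s},{p,r},{p,u},{q,s},{r,s},{s,u},{p,r,u},{r,s,u}} W3={{s},{u},{p,u},{q,s},{r,s},{r,u},{s,u},{p,r,u},{r,s,u}} W4={{r},{t},{u},{p,r},{p,u},{r,s},{r,u},{s,u},{p,r,u},{r,s,u}} W5={{p},{q},{s},{p,r},{p,u},{q,s},{r,s},{s,u},{p,r,u},{r,s,u}}
  W12={{s},{p,r},{q,s},{r,s},{s,u},{p,r,u},{r,s,u}} W13={{s},{q,s},{r,s},{r,u},{s,u},{p,r,u},{r,s,u}} W14={{r},{p,r},{r,s},{r,u},{s,u},{p,r,u},{r,s,u}} W15={{s},{p,r},{q,s},{r,s},{s,u},{p,r,u},{r,s,u}} W23={{s},{p,u},{q,s},{r,s},{s,u},{p,r,u},{r,s,u}} W24={{p,r},{p,u},{r,s},{s,u},{p,r,u},{r,s,u}} W25={{p},{s},{p,r},{p,u},{q,s},{r,s},{s,u},{p,r,u},{r,s,u}} W34={{u},{p,u},{r,s},{r,u},{s,u},{p,r,u},{r,s,u}} W35={{s},{p,u},{q,s},{r,s},{s,u},{p,r,u},{r,s,u}} W45={{p,r},{p,u},{r,s},{s,u},{p,r,u},{r,s,u}}
  W123={{s},{q,s},{r,s},{s,u},{p,r,u},{r,s,u}} W124={{p,r},{r,s},{s,u},{p,r,u},{r,s,u}} W125={{s},{p,r},{q,s},{r,s},{s,u},{p,r,u},{r,s,u}} W134={{r,s},{r,u},{s,u},{p,r,u},{r,s,u}} W135={{s},{q,s},{r,s},{s,u},{p,r,u},{r,s,u}} W145={{p,r},{r,s},{s,u},{p,r,u},{r,s,u}} W234={{p,u},{r,s},{s,u},{p,r,u},{r,s,u}} W235={{s},{p,u},{q,s},{r,s},{s,u},{p,r,u},{r,s,u}} W245={{p,r},{p,u},{r,s},{s,u},{p,r,u},{r,s,u}} W345={{p,u},{r,s},{s,u},{p,r,u},{r,s,u}}
  W1234={{r,s},{s,u},{p,r,u},{r,s,u}} W1235={{s},{q,s},{r,s},{s,u},{p,r,u},{r,s,u}} W1245={{p,r},{r,s},{s,u},{p,r,u},{r,s,u}} W1345={{r,s},{s,u},{p,r,u},{r,s,u}} W2345={{p,u},{r,s},{s,u},{p,r,u},{r,s,u}}
  W12345={{r,s},{s,u},{p,r,u},{r,s,u}}
components per intersection:
  W1: {{r},{s},{p,r},{q,s},{r,s},{r,u},{s,u},{p,r,u},{r,s,u}}
  W2: {{p},{p,r},{p,u},{p,r,u}} {{s},{q,s},{r,s},{s,u},{r,s,u}}
  W3: {{s},{u},{p,u},{q,s},{r,s},{r,u},{s,u},{p,r,u},{r,s,u}}
  W4: {{r},{u},{p,r},{p,u},{r,s},{r,u},{s,u},{p,r,u},{r,s,u}} {{t}}
  W5: {{p},{p,r},{p,u},{p,r,u}} {{q},{s},{q,s},{r,s},{s,u},{r,s,u}}
  W12: {{s},{q,s},{r,s},{s,u},{r,s,u}} {{p,r},{p,r,u}}
  W13: {{s},{q,s},{r,s},{r,u},{s,u},{p,r,u},{r,s,u}}
  W14: {{r},{p,r},{r,s},{r,u},{s,u},{p,r,u},{r,s,u}}
  W15: {{s},{q,s},{r,s},{s,u},{r,s,u}} {{p,r},{p,r,u}}
  W23: {{s},{q,s},{r,s},{s,u},{r,s,u}} {{p,u},{p,r,u}}
  W24: {{p,r},{p,u},{p,r,u}} {{r,s},{s,u},{r,s,u}}
  W25: {{p},{p,r},{p,u},{p,r,u}} {{s},{q,s},{r,s},{s,u},{r,s,u}}
  W34: {{u},{p,u},{r,s},{r,u},{s,u},{p,r,u},{r,s,u}}
  W35: {{s},{q,s},{r,s},{s,u},{r,s,u}} {{p,u},{p,r,u}}
  W45: {{p,r},{p,u},{p,r,u}} {{r,s},{s,u},{r,s,u}}
  W123: {{s},{q,s},{r,s},{s,u},{r,s,u}} {{p,r,u}}
  W124: {{p,r},{p,r,u}} {{r,s},{s,u},{r,s,u}}
  W125: {{s},{q,s},{r,s},{s,u},{r,s,u}} {{p,r},{p,r,u}}
  W134: {{r,s},{r,u},{s,u},{p,r,u},{r,s,u}}
  W135: {{s},{q,s},{r,s},{s,u},{r,s,u}} {{p,r,u}}
  W145: {{p,r},{p,r,u}} {{r,s},{s,u},{r,s,u}}
  W234: {{p,u},{p,r,u}} {{r,s},{s,u},{r,s,u}}
  W235: {{s},{q,s},{r,s},{s,u},{r,s,u}} {{p,u},{p,r,u}}
  W245: {{p,r},{p,u},{p,r,u}} {{r,s},{s,u},{r,s,u}}
  W345: {{p,u},{p,r,u}} {{r,s},{s,u},{r,s,u}}
  W1234: {{r,s},{s,u},{r,s,u}} {{p,r,u}}
  W1235: {{s},{q,s},{r,s},{s,u},{r,s,u}} {{p,r,u}}
  W1245: {{p,r},{p,r,u}} {{r,s},{s,u},{r,s,u}}
  W1345: {{r,s},{s,u},{r,s,u}} {{p,r,u}}
  W2345: {{p,u},{p,r,u}} {{r,s},{s,u},{r,s,u}}
  W12345: {{r,s},{s,u},{r,s,u}} {{p,r,u}}
C dims 8,17,19,10; δ0: rk 6, SNF 1^6; δ1: rk 11, SNF 1^11; δ2: rk 8, SNF 1^8
Ȟ^0 = (8 − 6) − 0 = 2, so Ȟ^0 ≅ Z^2
Ȟ^1 = (17 − 11) − 6 = 0, so Ȟ^1 ≅ 0
Ȟ^2 = (19 − 8) − 11 = 0, so Ȟ^2 ≅ 0


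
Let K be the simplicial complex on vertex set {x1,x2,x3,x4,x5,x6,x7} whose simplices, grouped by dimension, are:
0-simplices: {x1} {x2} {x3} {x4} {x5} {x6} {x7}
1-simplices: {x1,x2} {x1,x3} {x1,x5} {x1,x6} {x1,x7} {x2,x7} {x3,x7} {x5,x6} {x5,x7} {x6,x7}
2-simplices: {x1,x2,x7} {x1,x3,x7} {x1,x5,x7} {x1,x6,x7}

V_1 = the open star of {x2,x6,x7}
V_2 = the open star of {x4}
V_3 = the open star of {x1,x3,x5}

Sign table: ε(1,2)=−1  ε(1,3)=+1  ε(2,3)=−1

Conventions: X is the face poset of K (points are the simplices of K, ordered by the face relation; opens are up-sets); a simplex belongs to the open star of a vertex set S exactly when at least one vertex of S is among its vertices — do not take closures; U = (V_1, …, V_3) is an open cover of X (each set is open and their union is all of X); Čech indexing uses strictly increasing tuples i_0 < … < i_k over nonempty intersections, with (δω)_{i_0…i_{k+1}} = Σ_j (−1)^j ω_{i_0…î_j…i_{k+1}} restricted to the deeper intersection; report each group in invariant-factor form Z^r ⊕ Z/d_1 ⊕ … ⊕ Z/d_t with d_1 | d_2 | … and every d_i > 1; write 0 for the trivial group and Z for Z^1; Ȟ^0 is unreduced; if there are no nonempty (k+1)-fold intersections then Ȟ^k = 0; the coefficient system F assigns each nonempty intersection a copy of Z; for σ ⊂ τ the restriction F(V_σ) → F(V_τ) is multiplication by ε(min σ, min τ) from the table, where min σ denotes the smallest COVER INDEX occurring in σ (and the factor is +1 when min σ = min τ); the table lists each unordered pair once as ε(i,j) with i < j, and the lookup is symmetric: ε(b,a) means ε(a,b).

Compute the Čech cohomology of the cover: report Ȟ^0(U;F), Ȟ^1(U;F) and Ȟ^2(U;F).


cover nerve:
  V1={{x2},{x6},{x7},{x1,x2},{x1,x6},{x1,x7},{x2,x7},{x3,x7},{x5,x6},{x5,x7},{x6,x7},{x1,x2,x7},{x1,x3,x7},{x1,x5,x7},{x1,x6,x7}} V2={{x4}} V3={{x1},{x3},{x5},{x1,x2},{x1,x3},{x1,x5},{x1,x6},{x1,x7},{x3,x7},{x5,x6},{x5,x7},{x1,x2,x7},{x1,x3,x7},{x1,x5,x7},{x1,x6,x7}}
  V13={{x1,x2},{x1,x6},{x1,x7},{x3,x7},{x5,x6},{x5,x7},{x1,x2,x7},{x1,x3,x7},{x1,x5,x7},{x1,x6,x7}}
C dims 3,1; δ0: rk 1, SNF 1^1
Ȟ^0: (3−1)−0=2 ⇒ Z^2
Ȟ^1: (1−0)−1=0 ⇒ 0
Ȟ^2: (0−0)−0=0 ⇒ 0

Ȟ^0 ≅ Z^2,  Ȟ^1 ≅ 0,  Ȟ^2 ≅ 0


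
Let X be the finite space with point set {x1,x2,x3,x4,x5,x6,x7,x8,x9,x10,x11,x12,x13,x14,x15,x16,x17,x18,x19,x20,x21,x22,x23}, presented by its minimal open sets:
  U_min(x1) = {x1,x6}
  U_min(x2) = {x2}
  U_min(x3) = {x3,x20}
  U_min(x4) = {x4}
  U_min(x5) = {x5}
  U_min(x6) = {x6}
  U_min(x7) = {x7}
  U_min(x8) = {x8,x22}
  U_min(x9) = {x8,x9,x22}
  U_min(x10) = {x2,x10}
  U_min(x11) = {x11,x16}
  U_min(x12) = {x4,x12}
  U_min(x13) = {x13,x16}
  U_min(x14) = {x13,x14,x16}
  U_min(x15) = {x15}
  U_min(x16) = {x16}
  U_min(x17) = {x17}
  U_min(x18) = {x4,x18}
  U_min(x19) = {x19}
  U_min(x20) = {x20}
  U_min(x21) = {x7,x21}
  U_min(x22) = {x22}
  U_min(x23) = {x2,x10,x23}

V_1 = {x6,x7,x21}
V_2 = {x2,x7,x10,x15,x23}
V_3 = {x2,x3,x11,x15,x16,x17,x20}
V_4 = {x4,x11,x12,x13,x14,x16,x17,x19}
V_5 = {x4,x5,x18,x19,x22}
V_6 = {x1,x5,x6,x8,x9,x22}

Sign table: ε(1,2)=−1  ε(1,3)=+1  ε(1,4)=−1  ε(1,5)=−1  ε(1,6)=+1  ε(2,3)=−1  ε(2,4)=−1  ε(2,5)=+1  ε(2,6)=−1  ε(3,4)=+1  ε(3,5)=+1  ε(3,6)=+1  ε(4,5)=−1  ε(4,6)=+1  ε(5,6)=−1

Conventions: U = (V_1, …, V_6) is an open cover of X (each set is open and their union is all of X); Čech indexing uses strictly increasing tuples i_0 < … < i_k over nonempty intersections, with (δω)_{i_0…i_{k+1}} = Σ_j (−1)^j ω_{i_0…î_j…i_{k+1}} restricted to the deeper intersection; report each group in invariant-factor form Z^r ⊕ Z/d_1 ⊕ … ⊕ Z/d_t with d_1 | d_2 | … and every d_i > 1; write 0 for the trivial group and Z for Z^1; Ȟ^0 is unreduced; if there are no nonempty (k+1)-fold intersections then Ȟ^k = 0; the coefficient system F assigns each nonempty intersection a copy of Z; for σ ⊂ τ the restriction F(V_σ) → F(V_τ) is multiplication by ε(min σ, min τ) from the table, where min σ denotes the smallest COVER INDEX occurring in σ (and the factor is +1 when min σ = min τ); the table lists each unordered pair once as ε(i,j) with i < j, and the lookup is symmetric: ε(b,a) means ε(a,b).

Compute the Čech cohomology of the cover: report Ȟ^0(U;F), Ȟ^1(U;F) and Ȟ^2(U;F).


Ȟ^0(U;F) ≅ Z,  Ȟ^1(U;F) ≅ Z,  Ȟ^2(U;F) ≅ 0

nonempty overlaps:
  V12={x7} V16={x6} V23={x2,x15} V34={x11,x16,x17} V45={x4,x19} V56={x5,x22}
C dims 6,6; δ0: rk 5, SNF 1^5
degree 0: 6−5−0 = 1 → Ȟ^0 ≅ Z
degree 1: 6−0−5 = 1 → Ȟ^1 ≅ Z
degree 2: 0−0−0 = 0 → Ȟ^2 ≅ 0


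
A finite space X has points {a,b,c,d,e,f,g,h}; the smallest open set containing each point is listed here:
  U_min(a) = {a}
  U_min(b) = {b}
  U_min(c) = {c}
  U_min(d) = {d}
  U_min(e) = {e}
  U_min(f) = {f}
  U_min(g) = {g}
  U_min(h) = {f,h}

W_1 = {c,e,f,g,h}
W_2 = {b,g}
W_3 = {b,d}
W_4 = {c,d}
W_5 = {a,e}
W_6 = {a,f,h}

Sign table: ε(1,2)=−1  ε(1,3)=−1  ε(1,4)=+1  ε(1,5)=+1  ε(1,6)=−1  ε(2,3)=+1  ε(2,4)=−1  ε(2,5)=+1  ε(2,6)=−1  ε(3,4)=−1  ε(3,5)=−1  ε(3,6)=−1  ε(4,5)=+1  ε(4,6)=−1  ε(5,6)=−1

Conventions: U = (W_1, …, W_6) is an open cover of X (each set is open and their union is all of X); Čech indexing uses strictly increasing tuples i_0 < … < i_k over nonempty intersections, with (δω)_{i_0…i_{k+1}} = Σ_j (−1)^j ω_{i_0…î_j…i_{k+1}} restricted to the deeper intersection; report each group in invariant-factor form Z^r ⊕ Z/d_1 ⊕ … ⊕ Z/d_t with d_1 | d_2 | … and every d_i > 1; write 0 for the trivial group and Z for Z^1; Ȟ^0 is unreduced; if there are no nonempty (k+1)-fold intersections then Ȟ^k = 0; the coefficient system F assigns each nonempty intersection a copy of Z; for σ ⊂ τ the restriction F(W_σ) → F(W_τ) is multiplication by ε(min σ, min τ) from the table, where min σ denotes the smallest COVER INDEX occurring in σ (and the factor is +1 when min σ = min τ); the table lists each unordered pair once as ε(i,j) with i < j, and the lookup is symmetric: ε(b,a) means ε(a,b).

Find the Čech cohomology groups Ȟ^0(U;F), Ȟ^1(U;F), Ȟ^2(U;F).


intersection data:
  W12={g} W14={c} W15={e} W16={f,h} W23={b} W34={d} W56={a}
C dims 6,7; δ0: rk 5, SNF 1^5
Ȟ^0 = (6 − 5) − 0 = 1, so Ȟ^0 ≅ Z
Ȟ^1 = (7 − 0) − 5 = 2, so Ȟ^1 ≅ Z^2
Ȟ^2 = (0 − 0) − 0 = 0, so Ȟ^2 ≅ 0

Ȟ^0 ≅ Z,  Ȟ^1 ≅ Z^2,  Ȟ^2 ≅ 0


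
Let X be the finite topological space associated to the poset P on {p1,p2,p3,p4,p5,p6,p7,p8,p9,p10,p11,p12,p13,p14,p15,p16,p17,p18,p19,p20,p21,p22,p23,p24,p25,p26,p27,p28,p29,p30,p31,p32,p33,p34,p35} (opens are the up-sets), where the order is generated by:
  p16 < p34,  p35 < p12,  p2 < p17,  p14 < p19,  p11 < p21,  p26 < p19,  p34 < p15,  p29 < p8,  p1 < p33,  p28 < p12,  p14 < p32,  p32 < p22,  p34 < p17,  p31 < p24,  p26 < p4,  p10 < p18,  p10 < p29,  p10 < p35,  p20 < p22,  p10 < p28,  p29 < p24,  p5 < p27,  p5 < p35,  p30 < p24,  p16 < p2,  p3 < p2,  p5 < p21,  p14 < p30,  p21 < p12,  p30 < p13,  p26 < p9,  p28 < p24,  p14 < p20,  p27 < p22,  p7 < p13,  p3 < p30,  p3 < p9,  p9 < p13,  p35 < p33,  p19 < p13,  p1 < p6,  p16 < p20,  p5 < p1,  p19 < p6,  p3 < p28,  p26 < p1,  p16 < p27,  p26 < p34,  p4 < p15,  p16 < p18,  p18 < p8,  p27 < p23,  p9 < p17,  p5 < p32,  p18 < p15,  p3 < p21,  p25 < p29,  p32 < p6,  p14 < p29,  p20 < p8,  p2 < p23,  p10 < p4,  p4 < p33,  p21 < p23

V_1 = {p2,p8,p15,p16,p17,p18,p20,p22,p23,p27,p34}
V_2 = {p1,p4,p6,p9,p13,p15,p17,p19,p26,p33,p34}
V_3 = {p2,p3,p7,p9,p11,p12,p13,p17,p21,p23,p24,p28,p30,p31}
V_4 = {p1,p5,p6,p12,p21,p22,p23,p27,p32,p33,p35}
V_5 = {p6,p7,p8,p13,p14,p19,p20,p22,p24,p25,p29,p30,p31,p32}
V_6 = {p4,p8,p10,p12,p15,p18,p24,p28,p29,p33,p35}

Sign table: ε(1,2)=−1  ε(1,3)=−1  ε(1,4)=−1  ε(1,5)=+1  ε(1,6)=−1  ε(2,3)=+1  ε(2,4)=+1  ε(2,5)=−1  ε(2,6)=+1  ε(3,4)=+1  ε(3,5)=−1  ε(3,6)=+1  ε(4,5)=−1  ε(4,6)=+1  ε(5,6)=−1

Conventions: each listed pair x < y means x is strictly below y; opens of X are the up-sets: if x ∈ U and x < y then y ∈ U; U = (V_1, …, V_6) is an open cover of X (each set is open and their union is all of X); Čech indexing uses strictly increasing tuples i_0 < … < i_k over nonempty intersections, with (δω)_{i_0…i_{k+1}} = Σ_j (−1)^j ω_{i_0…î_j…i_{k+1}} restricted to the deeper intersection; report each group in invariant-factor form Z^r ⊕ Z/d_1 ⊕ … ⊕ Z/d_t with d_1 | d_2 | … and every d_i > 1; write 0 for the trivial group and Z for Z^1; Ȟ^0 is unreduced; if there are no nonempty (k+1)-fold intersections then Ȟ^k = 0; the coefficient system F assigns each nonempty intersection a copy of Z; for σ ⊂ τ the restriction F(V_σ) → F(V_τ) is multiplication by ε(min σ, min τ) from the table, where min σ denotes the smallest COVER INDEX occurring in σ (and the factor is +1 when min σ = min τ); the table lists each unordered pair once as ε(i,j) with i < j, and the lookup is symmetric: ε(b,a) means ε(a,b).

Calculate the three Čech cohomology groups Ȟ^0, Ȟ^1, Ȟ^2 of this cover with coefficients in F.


nonempty intersections:
  V12={p15,p17,p34} V13={p2,p17,p23} V14={p22,p23,p27} V15={p8,p20,p22} V16={p8,p15,p18} V23={p9,p13,p17} V24={p1,p6,p33} V25={p6,p13,p19} V26={p4,p15,p33} V34={p12,p21,p23} V35={p7,p13,p24,p30,p31} V36={p12,p24,p28} V45={p6,p22,p32} V46={p12,p33,p35} V56={p8,p24,p29}
  V123={p17} V126={p15} V134={p23} V145={p22} V156={p8} V235={p13} V245={p6} V246={p33} V346={p12} V356={p24}
C dims 6,15,10; δ0: rk 5, SNF 1^5; δ1: rk 10, SNF 1^9·2
Ȟ^0: (6−5)−0=1 ⇒ Z
Ȟ^1: (15−10)−5=0 ⇒ 0
Ȟ^2: (10−0)−10=0 plus torsion [2] ⇒ Z/2

Ȟ^0 = Z; Ȟ^1 = 0; Ȟ^2 = Z/2


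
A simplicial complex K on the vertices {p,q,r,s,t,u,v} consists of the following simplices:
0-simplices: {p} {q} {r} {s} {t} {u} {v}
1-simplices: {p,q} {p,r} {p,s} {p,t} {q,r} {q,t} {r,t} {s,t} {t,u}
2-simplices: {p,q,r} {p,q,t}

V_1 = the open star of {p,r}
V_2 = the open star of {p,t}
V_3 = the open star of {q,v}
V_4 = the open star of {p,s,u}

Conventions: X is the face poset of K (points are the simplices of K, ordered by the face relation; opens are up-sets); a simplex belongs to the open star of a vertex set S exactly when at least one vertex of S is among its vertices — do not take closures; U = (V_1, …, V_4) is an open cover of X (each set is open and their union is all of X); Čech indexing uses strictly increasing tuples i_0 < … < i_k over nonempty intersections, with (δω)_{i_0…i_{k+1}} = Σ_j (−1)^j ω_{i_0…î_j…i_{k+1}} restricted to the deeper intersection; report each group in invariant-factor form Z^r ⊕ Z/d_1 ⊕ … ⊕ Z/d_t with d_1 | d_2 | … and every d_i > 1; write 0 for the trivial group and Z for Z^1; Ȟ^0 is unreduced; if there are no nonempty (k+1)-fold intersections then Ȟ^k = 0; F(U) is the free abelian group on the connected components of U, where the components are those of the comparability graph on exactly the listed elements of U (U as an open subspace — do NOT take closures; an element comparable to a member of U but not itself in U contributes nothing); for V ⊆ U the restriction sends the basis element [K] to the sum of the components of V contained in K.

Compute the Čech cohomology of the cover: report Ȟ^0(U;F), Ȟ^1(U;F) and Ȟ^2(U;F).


Ȟ^0 ≅ Z^2, Ȟ^1 ≅ Z^2 and Ȟ^2 ≅ 0

nerve simplices:
  V1={{p},{r},{p,q},{p,r},{p,s},{p,t},{q,r},{r,t},{p,q,r},{p,q,t}} V2={{p},{t},{p,q},{p,r},{p,s},{p,t},{q,t},{r,t},{s,t},{t,u},{p,q,r},{p,q,t}} V3={{q},{v},{p,q},{q,r},{q,t},{p,q,r},{p,q,t}} V4={{p},{s},{u},{p,q},{p,r},{p,s},{p,t},{s,t},{t,u},{p,q,r},{p,q,t}}
  V12={{p},{p,q},{p,r},{p,s},{p,t},{r,t},{p,q,r},{p,q,t}} V13={{p,q},{q,r},{p,q,r},{p,q,t}} V14={{p},{p,q},{p,r},{p,s},{p,t},{p,q,r},{p,q,t}} V23={{p,q},{q,t},{p,q,r},{p,q,t}} V24={{p},{p,q},{p,r},{p,s},{p,t},{s,t},{t,u},{p,q,r},{p,q,t}} V34={{p,q},{p,q,r},{p,q,t}}
  V123={{p,q},{p,q,r},{p,q,t}} V124={{p},{p,q},{p,r},{p,s},{p,t},{p,q,r},{p,q,t}} V134={{p,q},{p,q,r},{p,q,t}} V234={{p,q},{p,q,r},{p,q,t}}
  V1234={{p,q},{p,q,r},{p,q,t}}
components per intersection:
  V1: {{p},{r},{p,q},{p,r},{p,s},{p,t},{q,r},{r,t},{p,q,r},{p,q,t}}
  V2: {{p},{t},{p,q},{p,r},{p,s},{p,t},{q,t},{r,t},{s,t},{t,u},{p,q,r},{p,q,t}}
  V3: {{q},{p,q},{q,r},{q,t},{p,q,r},{p,q,t}} {{v}}
  V4: {{p},{s},{p,q},{p,r},{p,s},{p,t},{s,t},{p,q,r},{p,q,t}} {{u},{t,u}}
  V12: {{p},{p,q},{p,r},{p,s},{p,t},{p,q,r},{p,q,t}} {{r,t}}
  V13: {{p,q},{q,r},{p,q,r},{p,q,t}}
  V14: {{p},{p,q},{p,r},{p,s},{p,t},{p,q,r},{p,q,t}}
  V23: {{p,q},{q,t},{p,q,r},{p,q,t}}
  V24: {{p},{p,q},{p,r},{p,s},{p,t},{p,q,r},{p,q,t}} {{s,t}} {{t,u}}
  V34: {{p,q},{p,q,r},{p,q,t}}
  V123: {{p,q},{p,q,r},{p,q,t}}
  V124: {{p},{p,q},{p,r},{p,s},{p,t},{p,q,r},{p,q,t}}
  V134: {{p,q},{p,q,r},{p,q,t}}
  V234: {{p,q},{p,q,r},{p,q,t}}
  V1234: {{p,q},{p,q,r},{p,q,t}}
C dims 6,9,4,1; δ0: rk 4, SNF 1^4; δ1: rk 3, SNF 1^3; δ2: rk 1, SNF 1^1
degree 0: 6−4−0 = 2 → Ȟ^0 ≅ Z^2
degree 1: 9−3−4 = 2 → Ȟ^1 ≅ Z^2
degree 2: 4−1−3 = 0 → Ȟ^2 ≅ 0


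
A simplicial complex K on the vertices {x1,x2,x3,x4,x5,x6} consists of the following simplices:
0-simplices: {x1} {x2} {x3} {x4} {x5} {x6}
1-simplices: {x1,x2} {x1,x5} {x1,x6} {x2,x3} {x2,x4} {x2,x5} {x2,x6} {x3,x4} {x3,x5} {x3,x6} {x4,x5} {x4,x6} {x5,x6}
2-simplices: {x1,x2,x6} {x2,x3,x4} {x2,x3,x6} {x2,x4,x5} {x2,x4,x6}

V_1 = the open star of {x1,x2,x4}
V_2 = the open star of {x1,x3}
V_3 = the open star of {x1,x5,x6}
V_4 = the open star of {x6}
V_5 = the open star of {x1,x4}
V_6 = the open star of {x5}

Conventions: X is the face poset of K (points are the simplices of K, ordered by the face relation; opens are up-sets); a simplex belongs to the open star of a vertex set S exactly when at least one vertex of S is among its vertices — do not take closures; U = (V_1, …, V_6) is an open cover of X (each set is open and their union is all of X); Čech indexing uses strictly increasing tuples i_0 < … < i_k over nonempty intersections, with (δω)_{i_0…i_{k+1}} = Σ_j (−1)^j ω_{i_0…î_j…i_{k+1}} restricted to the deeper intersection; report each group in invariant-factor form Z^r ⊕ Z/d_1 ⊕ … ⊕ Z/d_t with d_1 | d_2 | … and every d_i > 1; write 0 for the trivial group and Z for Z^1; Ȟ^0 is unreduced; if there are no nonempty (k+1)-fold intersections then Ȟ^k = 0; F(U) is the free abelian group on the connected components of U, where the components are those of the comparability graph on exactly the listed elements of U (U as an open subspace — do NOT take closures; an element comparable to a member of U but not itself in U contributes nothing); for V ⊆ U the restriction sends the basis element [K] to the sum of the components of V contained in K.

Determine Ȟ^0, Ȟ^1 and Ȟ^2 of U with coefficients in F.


Ȟ^0 = Z, Ȟ^1 = Z^2 and Ȟ^2 = 0

intersection data:
  V1={{x1},{x2},{x4},{x1,x2},{x1,x5},{x1,x6},{x2,x3},{x2,x4},{x2,x5},{x2,x6},{x3,x4},{x4,x5},{x4,x6},{x1,x2,x6},{x2,x3,x4},{x2,x3,x6},{x2,x4,x5},{x2,x4,x6}} V2={{x1},{x3},{x1,x2},{x1,x5},{x1,x6},{x2,x3},{x3,x4},{x3,x5},{x3,x6},{x1,x2,x6},{x2,x3,x4},{x2,x3,x6}} V3={{x1},{x5},{x6},{x1,x2},{x1,x5},{x1,x6},{x2,x5},{x2,x6},{x3,x5},{x3,x6},{x4,x5},{x4,x6},{x5,x6},{x1,x2,x6},{x2,x3,x6},{x2,x4,x5},{x2,x4,x6}} V4={{x6},{x1,x6},{x2,x6},{x3,x6},{x4,x6},{x5,x6},{x1,x2,x6},{x2,x3,x6},{x2,x4,x6}} V5={{x1},{x4},{x1,x2},{x1,x5},{x1,x6},{x2,x4},{x3,x4},{x4,x5},{x4,x6},{x1,x2,x6},{x2,x3,x4},{x2,x4,x5},{x2,x4,x6}} V6={{x5},{x1,x5},{x2,x5},{x3,x5},{x4,x5},{x5,x6},{x2,x4,x5}}
  V12={{x1},{x1,x2},{x1,x5},{x1,x6},{x2,x3},{x3,x4},{x1,x2,x6},{x2,x3,x4},{x2,x3,x6}} V13={{x1},{x1,x2},{x1,x5},{x1,x6},{x2,x5},{x2,x6},{x4,x5},{x4,x6},{x1,x2,x6},{x2,x3,x6},{x2,x4,x5},{x2,x4,x6}} V14={{x1,x6},{x2,x6},{x4,x6},{x1,x2,x6},{x2,x3,x6},{x2,x4,x6}} V15={{x1},{x4},{x1,x2},{x1,x5},{x1,x6},{x2,x4},{x3,x4},{x4,x5},{x4,x6},{x1,x2,x6},{x2,x3,x4},{x2,x4,x5},{x2,x4,x6}} V16={{x1,x5},{x2,x5},{x4,x5},{x2,x4,x5}} V23={{x1},{x1,x2},{x1,x5},{x1,x6},{x3,x5},{x3,x6},{x1,x2,x6},{x2,x3,x6}} V24={{x1,x6},{x3,x6},{x1,x2,x6},{x2,x3,x6}} V25={{x1},{x1,x2},{x1,x5},{x1,x6},{x3,x4},{x1,x2,x6},{x2,x3,x4}} V26={{x1,x5},{x3,x5}} V34={{x6},{x1,x6},{x2,x6},{x3,x6},{x4,x6},{x5,x6},{x1,x2,x6},{x2,x3,x6},{x2,x4,x6}} V35={{x1},{x1,x2},{x1,x5},{x1,x6},{x4,x5},{x4,x6},{x1,x2,x6},{x2,x4,x5},{x2,x4,x6}} V36={{x5},{x1,x5},{x2,x5},{x3,x5},{x4,x5},{x5,x6},{x2,x4,x5}} V45={{x1,x6},{x4,x6},{x1,x2,x6},{x2,x4,x6}} V46={{x5,x6}} V56={{x1,x5},{x4,x5},{x2,x4,x5}}
  V123={{x1},{x1,x2},{x1,x5},{x1,x6},{x1,x2,x6},{x2,x3,x6}} V124={{x1,x6},{x1,x2,x6},{x2,x3,x6}} V125={{x1},{x1,x2},{x1,x5},{x1,x6},{x3,x4},{x1,x2,x6},{x2,x3,x4}} V126={{x1,x5}} V134={{x1,x6},{x2,x6},{x4,x6},{x1,x2,x6},{x2,x3,x6},{x2,x4,x6}} V135={{x1},{x1,x2},{x1,x5},{x1,x6},{x4,x5},{x4,x6},{x1,x2,x6},{x2,x4,x5},{x2,x4,x6}} V136={{x1,x5},{x2,x5},{x4,x5},{x2,x4,x5}} V145={{x1,x6},{x4,x6},{x1,x2,x6},{x2,x4,x6}} V156={{x1,x5},{x4,x5},{x2,x4,x5}} V234={{x1,x6},{x3,x6},{x1,x2,x6},{x2,x3,x6}} V235={{x1},{x1,x2},{x1,x5},{x1,x6},{x1,x2,x6}} V236={{x1,x5},{x3,x5}} V245={{x1,x6},{x1,x2,x6}} V256={{x1,x5}} V345={{x1,x6},{x4,x6},{x1,x2,x6},{x2,x4,x6}} V346={{x5,x6}} V356={{x1,x5},{x4,x5},{x2,x4,x5}}
  V1234={{x1,x6},{x1,x2,x6},{x2,x3,x6}} V1235={{x1},{x1,x2},{x1,x5},{x1,x6},{x1,x2,x6}} V1236={{x1,x5}} V1245={{x1,x6},{x1,x2,x6}} V1256={{x1,x5}} V1345={{x1,x6},{x4,x6},{x1,x2,x6},{x2,x4,x6}} V1356={{x1,x5},{x4,x5},{x2,x4,x5}} V2345={{x1,x6},{x1,x2,x6}} V2356={{x1,x5}}
  V12345={{x1,x6},{x1,x2,x6}} V12356={{x1,x5}}
components per intersection:
  V1: {{x1},{x2},{x4},{x1,x2},{x1,x5},{x1,x6},{x2,x3},{x2,x4},{x2,x5},{x2,x6},{x3,x4},{x4,x5},{x4,x6},{x1,x2,x6},{x2,x3,x4},{x2,x3,x6},{x2,x4,x5},{x2,x4,x6}}
  V2: {{x1},{x1,x2},{x1,x5},{x1,x6},{x1,x2,x6}} {{x3},{x2,x3},{x3,x4},{x3,x5},{x3,x6},{x2,x3,x4},{x2,x3,x6}}
  V3: {{x1},{x5},{x6},{x1,x2},{x1,x5},{x1,x6},{x2,x5},{x2,x6},{x3,x5},{x3,x6},{x4,x5},{x4,x6},{x5,x6},{x1,x2,x6},{x2,x3,x6},{x2,x4,x5},{x2,x4,x6}}
  V4: {{x6},{x1,x6},{x2,x6},{x3,x6},{x4,x6},{x5,x6},{x1,x2,x6},{x2,x3,x6},{x2,x4,x6}}
  V5: {{x1},{x1,x2},{x1,x5},{x1,x6},{x1,x2,x6}} {{x4},{x2,x4},{x3,x4},{x4,x5},{x4,x6},{x2,x3,x4},{x2,x4,x5},{x2,x4,x6}}
  V6: {{x5},{x1,x5},{x2,x5},{x3,x5},{x4,x5},{x5,x6},{x2,x4,x5}}
  V12: {{x1},{x1,x2},{x1,x5},{x1,x6},{x1,x2,x6}} {{x2,x3},{x3,x4},{x2,x3,x4},{x2,x3,x6}}
  V13: {{x1},{x1,x2},{x1,x5},{x1,x6},{x2,x6},{x4,x6},{x1,x2,x6},{x2,x3,x6},{x2,x4,x6}} {{x2,x5},{x4,x5},{x2,x4,x5}}
  V14: {{x1,x6},{x2,x6},{x4,x6},{x1,x2,x6},{x2,x3,x6},{x2,x4,x6}}
  V15: {{x1},{x1,x2},{x1,x5},{x1,x6},{x1,x2,x6}} {{x4},{x2,x4},{x3,x4},{x4,x5},{x4,x6},{x2,x3,x4},{x2,x4,x5},{x2,x4,x6}}
  V16: {{x1,x5}} {{x2,x5},{x4,x5},{x2,x4,x5}}
  V23: {{x1},{x1,x2},{x1,x5},{x1,x6},{x1,x2,x6}} {{x3,x5}} {{x3,x6},{x2,x3,x6}}
  V24: {{x1,x6},{x1,x2,x6}} {{x3,x6},{x2,x3,x6}}
  V25: {{x1},{x1,x2},{x1,x5},{x1,x6},{x1,x2,x6}} {{x3,x4},{x2,x3,x4}}
  V26: {{x1,x5}} {{x3,x5}}
  V34: {{x6},{x1,x6},{x2,x6},{x3,x6},{x4,x6},{x5,x6},{x1,x2,x6},{x2,x3,x6},{x2,x4,x6}}
  V35: {{x1},{x1,x2},{x1,x5},{x1,x6},{x1,x2,x6}} {{x4,x5},{x2,x4,x5}} {{x4,x6},{x2,x4,x6}}
  V36: {{x5},{x1,x5},{x2,x5},{x3,x5},{x4,x5},{x5,x6},{x2,x4,x5}}
  V45: {{x1,x6},{x1,x2,x6}} {{x4,x6},{x2,x4,x6}}
  V46: {{x5,x6}}
  V56: {{x1,x5}} {{x4,x5},{x2,x4,x5}}
  V123: {{x1},{x1,x2},{x1,x5},{x1,x6},{x1,x2,x6}} {{x2,x3,x6}}
  V124: {{x1,x6},{x1,x2,x6}} {{x2,x3,x6}}
  V125: {{x1},{x1,x2},{x1,x5},{x1,x6},{x1,x2,x6}} {{x3,x4},{x2,x3,x4}}
  V126: {{x1,x5}}
  V134: {{x1,x6},{x2,x6},{x4,x6},{x1,x2,x6},{x2,x3,x6},{x2,x4,x6}}
  V135: {{x1},{x1,x2},{x1,x5},{x1,x6},{x1,x2,x6}} {{x4,x5},{x2,x4,x5}} {{x4,x6},{x2,x4,x6}}
  V136: {{x1,x5}} {{x2,x5},{x4,x5},{x2,x4,x5}}
  V145: {{x1,x6},{x1,x2,x6}} {{x4,x6},{x2,x4,x6}}
  V156: {{x1,x5}} {{x4,x5},{x2,x4,x5}}
  V234: {{x1,x6},{x1,x2,x6}} {{x3,x6},{x2,x3,x6}}
  V235: {{x1},{x1,x2},{x1,x5},{x1,x6},{x1,x2,x6}}
  V236: {{x1,x5}} {{x3,x5}}
  V245: {{x1,x6},{x1,x2,x6}}
  V256: {{x1,x5}}
  V345: {{x1,x6},{x1,x2,x6}} {{x4,x6},{x2,x4,x6}}
  V346: {{x5,x6}}
  V356: {{x1,x5}} {{x4,x5},{x2,x4,x5}}
  V1234: {{x1,x6},{x1,x2,x6}} {{x2,x3,x6}}
  V1235: {{x1},{x1,x2},{x1,x5},{x1,x6},{x1,x2,x6}}
  V1236: {{x1,x5}}
  V1245: {{x1,x6},{x1,x2,x6}}
  V1256: {{x1,x5}}
  V1345: {{x1,x6},{x1,x2,x6}} {{x4,x6},{x2,x4,x6}}
  V1356: {{x1,x5}} {{x4,x5},{x2,x4,x5}}
  V2345: {{x1,x6},{x1,x2,x6}}
  V2356: {{x1,x5}}
  V12345: {{x1,x6},{x1,x2,x6}}
  V12356: {{x1,x5}}
C dims 8,28,29,12; δ0: rk 7, SNF 1^7; δ1: rk 19, SNF 1^19; δ2: rk 10, SNF 1^10
Ȟ^0 = (8 − 7) − 0 = 1, so Ȟ^0 ≅ Z
Ȟ^1 = (28 − 19) − 7 = 2, so Ȟ^1 ≅ Z^2
Ȟ^2 = (29 − 10) − 19 = 0, so Ȟ^2 ≅ 0


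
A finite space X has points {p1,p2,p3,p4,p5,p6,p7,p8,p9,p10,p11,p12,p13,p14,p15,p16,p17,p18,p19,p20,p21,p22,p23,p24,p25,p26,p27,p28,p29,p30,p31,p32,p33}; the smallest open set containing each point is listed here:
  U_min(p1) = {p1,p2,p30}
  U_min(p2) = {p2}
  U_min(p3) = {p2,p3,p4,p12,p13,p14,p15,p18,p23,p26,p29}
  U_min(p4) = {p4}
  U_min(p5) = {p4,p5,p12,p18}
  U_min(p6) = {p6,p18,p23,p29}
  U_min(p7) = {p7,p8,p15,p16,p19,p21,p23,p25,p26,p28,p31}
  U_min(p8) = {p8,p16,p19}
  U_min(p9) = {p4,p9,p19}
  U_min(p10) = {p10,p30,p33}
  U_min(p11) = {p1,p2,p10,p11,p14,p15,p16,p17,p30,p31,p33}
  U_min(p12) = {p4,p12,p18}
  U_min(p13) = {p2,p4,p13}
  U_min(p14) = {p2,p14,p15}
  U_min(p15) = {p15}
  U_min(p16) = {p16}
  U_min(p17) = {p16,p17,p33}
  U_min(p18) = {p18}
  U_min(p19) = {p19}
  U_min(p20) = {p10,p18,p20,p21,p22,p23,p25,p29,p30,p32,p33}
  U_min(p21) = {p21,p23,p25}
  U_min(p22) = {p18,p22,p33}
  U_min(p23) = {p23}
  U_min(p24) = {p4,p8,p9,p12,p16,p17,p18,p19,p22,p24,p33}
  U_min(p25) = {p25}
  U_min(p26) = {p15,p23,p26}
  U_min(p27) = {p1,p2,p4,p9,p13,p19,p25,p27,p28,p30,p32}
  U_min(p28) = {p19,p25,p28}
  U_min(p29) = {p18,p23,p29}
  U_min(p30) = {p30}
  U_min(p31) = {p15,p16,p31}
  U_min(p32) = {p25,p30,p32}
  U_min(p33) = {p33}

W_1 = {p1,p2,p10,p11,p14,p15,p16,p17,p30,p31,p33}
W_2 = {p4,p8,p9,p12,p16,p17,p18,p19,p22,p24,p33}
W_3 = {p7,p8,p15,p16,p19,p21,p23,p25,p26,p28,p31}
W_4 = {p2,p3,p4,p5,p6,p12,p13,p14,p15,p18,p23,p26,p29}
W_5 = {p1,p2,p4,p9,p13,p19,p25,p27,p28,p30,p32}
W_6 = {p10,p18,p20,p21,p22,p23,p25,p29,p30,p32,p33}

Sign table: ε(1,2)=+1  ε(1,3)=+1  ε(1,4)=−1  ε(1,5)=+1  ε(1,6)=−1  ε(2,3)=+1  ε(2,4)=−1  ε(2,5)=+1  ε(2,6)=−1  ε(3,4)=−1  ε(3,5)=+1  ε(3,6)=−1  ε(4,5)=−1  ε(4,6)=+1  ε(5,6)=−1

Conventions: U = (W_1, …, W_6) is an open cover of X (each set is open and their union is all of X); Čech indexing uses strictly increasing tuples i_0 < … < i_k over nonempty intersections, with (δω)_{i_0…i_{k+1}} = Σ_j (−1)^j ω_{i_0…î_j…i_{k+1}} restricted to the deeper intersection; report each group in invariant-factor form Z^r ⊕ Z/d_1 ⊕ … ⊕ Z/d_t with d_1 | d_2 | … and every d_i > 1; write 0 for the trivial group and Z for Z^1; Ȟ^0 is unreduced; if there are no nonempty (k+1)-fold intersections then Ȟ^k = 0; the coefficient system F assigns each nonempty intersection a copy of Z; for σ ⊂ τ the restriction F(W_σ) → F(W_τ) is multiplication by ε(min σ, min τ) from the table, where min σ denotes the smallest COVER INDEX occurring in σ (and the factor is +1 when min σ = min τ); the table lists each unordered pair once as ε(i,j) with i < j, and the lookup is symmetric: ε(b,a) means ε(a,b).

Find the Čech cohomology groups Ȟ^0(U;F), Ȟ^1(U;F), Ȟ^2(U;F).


Ȟ^0 = Z; Ȟ^1 = 0; Ȟ^2 = Z/2

nerve of the cover:
  W12={p16,p17,p33} W13={p15,p16,p31} W14={p2,p14,p15} W15={p1,p2,p30} W16={p10,p30,p33} W23={p8,p16,p19} W24={p4,p12,p18} W25={p4,p9,p19} W26={p18,p22,p33} W34={p15,p23,p26} W35={p19,p25,p28} W36={p21,p23,p25} W45={p2,p4,p13} W46={p18,p23,p29} W56={p25,p30,p32}
  W123={p16} W126={p33} W134={p15} W145={p2} W156={p30} W235={p19} W245={p4} W246={p18} W346={p23} W356={p25}
C dims 6,15,10; δ0: rk 5, SNF 1^5; δ1: rk 10, SNF 1^9·2
Ȟ^0 = (6 − 5) − 0 = 1, so Ȟ^0 ≅ Z
Ȟ^1 = (15 − 10) − 5 = 0, so Ȟ^1 ≅ 0
Ȟ^2 = (10 − 0) − 10 = 0 plus torsion [2], so Ȟ^2 ≅ Z/2


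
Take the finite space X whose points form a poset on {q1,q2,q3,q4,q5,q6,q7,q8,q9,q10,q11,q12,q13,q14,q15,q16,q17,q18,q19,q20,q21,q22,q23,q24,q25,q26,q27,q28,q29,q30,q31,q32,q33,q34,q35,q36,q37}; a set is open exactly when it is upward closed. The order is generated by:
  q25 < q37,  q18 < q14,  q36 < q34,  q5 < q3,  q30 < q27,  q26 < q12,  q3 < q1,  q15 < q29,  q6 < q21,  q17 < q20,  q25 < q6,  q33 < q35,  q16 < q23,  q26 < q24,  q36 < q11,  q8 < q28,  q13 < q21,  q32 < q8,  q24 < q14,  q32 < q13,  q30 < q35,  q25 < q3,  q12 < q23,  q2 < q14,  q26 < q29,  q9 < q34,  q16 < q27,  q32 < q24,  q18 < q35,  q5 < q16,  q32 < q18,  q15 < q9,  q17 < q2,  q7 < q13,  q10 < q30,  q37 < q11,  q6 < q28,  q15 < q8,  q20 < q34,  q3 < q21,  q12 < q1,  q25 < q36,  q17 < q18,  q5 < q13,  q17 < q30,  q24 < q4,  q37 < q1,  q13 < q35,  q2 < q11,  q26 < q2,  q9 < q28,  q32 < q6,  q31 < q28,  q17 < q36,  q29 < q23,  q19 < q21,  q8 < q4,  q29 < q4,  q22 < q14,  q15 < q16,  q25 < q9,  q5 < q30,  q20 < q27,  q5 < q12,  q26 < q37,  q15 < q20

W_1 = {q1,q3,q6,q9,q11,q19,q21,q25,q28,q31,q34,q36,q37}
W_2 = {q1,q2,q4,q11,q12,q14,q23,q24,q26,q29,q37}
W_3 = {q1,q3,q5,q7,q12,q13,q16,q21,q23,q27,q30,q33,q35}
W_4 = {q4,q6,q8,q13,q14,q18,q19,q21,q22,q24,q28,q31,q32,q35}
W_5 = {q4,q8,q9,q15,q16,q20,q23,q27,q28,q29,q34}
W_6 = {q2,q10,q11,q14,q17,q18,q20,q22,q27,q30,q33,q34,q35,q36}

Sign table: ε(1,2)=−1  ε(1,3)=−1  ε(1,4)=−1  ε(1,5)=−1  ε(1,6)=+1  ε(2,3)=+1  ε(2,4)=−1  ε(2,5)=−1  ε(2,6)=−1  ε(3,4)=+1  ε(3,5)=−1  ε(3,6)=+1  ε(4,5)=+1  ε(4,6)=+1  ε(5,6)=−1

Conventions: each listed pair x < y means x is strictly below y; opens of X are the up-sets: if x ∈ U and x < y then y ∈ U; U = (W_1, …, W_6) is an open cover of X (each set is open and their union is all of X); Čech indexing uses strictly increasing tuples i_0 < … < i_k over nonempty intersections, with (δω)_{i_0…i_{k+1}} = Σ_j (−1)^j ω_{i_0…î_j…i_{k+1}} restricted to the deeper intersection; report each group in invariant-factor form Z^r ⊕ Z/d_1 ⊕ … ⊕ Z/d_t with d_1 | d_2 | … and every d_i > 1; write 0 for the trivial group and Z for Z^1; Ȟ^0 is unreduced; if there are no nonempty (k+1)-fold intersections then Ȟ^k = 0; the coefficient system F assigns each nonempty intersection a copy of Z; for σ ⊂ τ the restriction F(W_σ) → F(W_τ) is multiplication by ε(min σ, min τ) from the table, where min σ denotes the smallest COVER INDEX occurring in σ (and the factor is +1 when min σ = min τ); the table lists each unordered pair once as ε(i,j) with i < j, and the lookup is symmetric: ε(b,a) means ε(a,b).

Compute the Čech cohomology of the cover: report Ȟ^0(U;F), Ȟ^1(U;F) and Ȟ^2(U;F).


Ȟ^0 ≅ 0; Ȟ^1 ≅ Z/2; Ȟ^2 ≅ Z

intersection data:
  W12={q1,q11,q37} W13={q1,q3,q21} W14={q6,q19,q21,q28,q31} W15={q9,q28,q34} W16={q11,q34,q36} W23={q1,q12,q23} W24={q4,q14,q24} W25={q4,q23,q29} W26={q2,q11,q14} W34={q13,q21,q35} W35={q16,q23,q27} W36={q27,q30,q33,q35} W45={q4,q8,q28} W46={q14,q18,q22,q35} W56={q20,q27,q34}
  W123={q1} W126={q11} W134={q21} W145={q28} W156={q34} W235={q23} W245={q4} W246={q14} W346={q35} W356={q27}
C dims 6,15,10; δ0: rk 6, SNF 1^5·2; δ1: rk 9, SNF 1^9
Ȟ^0 = (6 − 6) − 0 = 0, so Ȟ^0 ≅ 0
Ȟ^1 = (15 − 9) − 6 = 0 plus torsion [2], so Ȟ^1 ≅ Z/2
Ȟ^2 = (10 − 0) − 9 = 1, so Ȟ^2 ≅ Z


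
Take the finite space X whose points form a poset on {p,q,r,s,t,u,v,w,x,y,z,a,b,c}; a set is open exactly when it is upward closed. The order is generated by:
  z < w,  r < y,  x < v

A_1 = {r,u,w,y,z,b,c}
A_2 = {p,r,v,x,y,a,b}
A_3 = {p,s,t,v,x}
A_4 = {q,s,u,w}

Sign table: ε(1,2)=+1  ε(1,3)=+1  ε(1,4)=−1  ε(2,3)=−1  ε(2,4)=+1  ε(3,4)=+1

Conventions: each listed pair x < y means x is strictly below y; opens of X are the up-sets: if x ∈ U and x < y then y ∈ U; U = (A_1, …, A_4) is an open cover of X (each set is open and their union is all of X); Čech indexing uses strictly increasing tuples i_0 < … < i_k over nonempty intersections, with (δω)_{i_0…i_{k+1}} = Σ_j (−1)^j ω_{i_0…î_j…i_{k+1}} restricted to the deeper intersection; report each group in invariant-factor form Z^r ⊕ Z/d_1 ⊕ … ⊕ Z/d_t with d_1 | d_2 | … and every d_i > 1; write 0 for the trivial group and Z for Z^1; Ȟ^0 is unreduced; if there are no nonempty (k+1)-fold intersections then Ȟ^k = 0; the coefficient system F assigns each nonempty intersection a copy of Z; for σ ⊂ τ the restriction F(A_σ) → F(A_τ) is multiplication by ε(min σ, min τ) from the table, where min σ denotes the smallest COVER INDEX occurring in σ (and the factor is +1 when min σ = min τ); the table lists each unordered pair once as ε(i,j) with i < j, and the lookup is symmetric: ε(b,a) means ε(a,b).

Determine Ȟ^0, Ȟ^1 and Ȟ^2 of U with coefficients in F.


nerve simplices:
  A12={r,y,b} A14={u,w} A23={p,v,x} A34={s}
C dims 4,4; δ0: rk 3, SNF 1^3
degree 0: 4−3−0 = 1 → Ȟ^0 ≅ Z
degree 1: 4−0−3 = 1 → Ȟ^1 ≅ Z
degree 2: 0−0−0 = 0 → Ȟ^2 ≅ 0

Ȟ^0(U;F) ≅ Z, Ȟ^1(U;F) ≅ Z, Ȟ^2(U;F) ≅ 0


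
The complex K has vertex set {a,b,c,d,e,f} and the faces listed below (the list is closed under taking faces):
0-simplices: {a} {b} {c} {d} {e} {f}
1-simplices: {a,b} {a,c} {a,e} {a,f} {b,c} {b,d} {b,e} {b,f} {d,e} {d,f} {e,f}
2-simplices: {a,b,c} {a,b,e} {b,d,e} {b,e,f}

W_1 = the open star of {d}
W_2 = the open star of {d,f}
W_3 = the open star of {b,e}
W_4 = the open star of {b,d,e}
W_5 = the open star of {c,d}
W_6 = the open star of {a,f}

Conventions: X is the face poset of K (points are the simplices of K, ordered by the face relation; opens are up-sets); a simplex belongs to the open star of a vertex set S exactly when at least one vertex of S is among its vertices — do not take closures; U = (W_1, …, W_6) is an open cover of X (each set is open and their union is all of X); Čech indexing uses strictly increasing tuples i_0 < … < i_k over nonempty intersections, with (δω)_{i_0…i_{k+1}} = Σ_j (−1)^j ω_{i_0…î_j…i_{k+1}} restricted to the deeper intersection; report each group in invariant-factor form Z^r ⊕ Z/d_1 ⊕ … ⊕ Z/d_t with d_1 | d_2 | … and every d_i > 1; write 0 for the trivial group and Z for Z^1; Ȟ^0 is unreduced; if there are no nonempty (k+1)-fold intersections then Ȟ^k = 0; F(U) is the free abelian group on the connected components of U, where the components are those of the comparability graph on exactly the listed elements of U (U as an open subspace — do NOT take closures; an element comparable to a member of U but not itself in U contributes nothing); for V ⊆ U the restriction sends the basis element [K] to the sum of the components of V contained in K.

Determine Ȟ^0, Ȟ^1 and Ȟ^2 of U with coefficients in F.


Ȟ^0(U;F) ≅ Z,  Ȟ^1(U;F) ≅ Z^2,  Ȟ^2(U;F) ≅ 0

nonempty overlaps:
  W1={{d},{b,d},{d,e},{d,f},{b,d,e}} W2={{d},{f},{a,f},{b,d},{b,f},{d,e},{d,f},{e,f},{b,d,e},{b,e,f}} W3={{b},{e},{a,b},{a,e},{b,c},{b,d},{b,e},{b,f},{d,e},{e,f},{a,b,c},{a,b,e},{b,d,e},{b,e,f}} W4={{b},{d},{e},{a,b},{a,e},{b,c},{b,d},{b,e},{b,f},{d,e},{d,f},{e,f},{a,b,c},{a,b,e},{b,d,e},{b,e,f}} W5={{c},{d},{a,c},{b,c},{b,d},{d,e},{d,f},{a,b,c},{b,d,e}} W6={{a},{f},{a,b},{a,c},{a,e},{a,f},{b,f},{d,f},{e,f},{a,b,c},{a,b,e},{b,e,f}}
  W12={{d},{b,d},{d,e},{d,f},{b,d,e}} W13={{b,d},{d,e},{b,d,e}} W14={{d},{b,d},{d,e},{d,f},{b,d,e}} W15={{d},{b,d},{d,e},{d,f},{b,d,e}} W16={{d,f}} W23={{b,d},{b,f},{d,e},{e,f},{b,d,e},{b,e,f}} W24={{d},{b,d},{b,f},{d,e},{d,f},{e,f},{b,d,e},{b,e,f}} W25={{d},{b,d},{d,e},{d,f},{b,d,e}} W26={{f},{a,f},{b,f},{d,f},{e,f},{b,e,f}} W34={{b},{e},{a,b},{a,e},{b,c},{b,d},{b,e},{b,f},{d,e},{e,f},{a,b,c},{a,b,e},{b,d,e},{b,e,f}} W35={{b,c},{b,d},{d,e},{a,b,c},{b,d,e}} W36={{a,b},{a,e},{b,f},{e,f},{a,b,c},{a,b,e},{b,e,f}} W45={{d},{b,c},{b,d},{d,e},{d,f},{a,b,c},{b,d,e}} W46={{a,b},{a,e},{b,f},{d,f},{e,f},{a,b,c},{a,b,e},{b,e,f}} W56={{a,c},{d,f},{a,b,c}}
  W123={{b,d},{d,e},{b,d,e}} W124={{d},{b,d},{d,e},{d,f},{b,d,e}} W125={{d},{b,d},{d,e},{d,f},{b,d,e}} W126={{d,f}} W134={{b,d},{d,e},{b,d,e}} W135={{b,d},{d,e},{b,d,e}} W145={{d},{b,d},{d,e},{d,f},{b,d,e}} W146={{d,f}} W156={{d,f}} W234={{b,d},{b,f},{d,e},{e,f},{b,d,e},{b,e,f}} W235={{b,d},{d,e},{b,d,e}} W236={{b,f},{e,f},{b,e,f}} W245={{d},{b,d},{d,e},{d,f},{b,d,e}} W246={{b,f},{d,f},{e,f},{b,e,f}} W256={{d,f}} W345={{b,c},{b,d},{d,e},{a,b,c},{b,d,e}} W346={{a,b},{a,e},{b,f},{e,f},{a,b,c},{a,b,e},{b,e,f}} W356={{a,b,c}} W456={{d,f},{a,b,c}}
  W1234={{b,d},{d,e},{b,d,e}} W1235={{b,d},{d,e},{b,d,e}} W1245={{d},{b,d},{d,e},{d,f},{b,d,e}} W1246={{d,f}} W1256={{d,f}} W1345={{b,d},{d,e},{b,d,e}} W1456={{d,f}} W2345={{b,d},{d,e},{b,d,e}} W2346={{b,f},{e,f},{b,e,f}} W2456={{d,f}} W3456={{a,b,c}}
  W12345={{b,d},{d,e},{b,d,e}} W12456={{d,f}}
components per intersection:
  W1: {{d},{b,d},{d,e},{d,f},{b,d,e}}
  W2: {{d},{f},{a,f},{b,d},{b,f},{d,e},{d,f},{e,f},{b,d,e},{b,e,f}}
  W3: {{b},{e},{a,b},{a,e},{b,c},{b,d},{b,e},{b,f},{d,e},{e,f},{a,b,c},{a,b,e},{b,d,e},{b,e,f}}
  W4: {{b},{d},{e},{a,b},{a,e},{b,c},{b,d},{b,e},{b,f},{d,e},{d,f},{e,f},{a,b,c},{a,b,e},{b,d,e},{b,e,f}}
  W5: {{c},{a,c},{b,c},{a,b,c}} {{d},{b,d},{d,e},{d,f},{b,d,e}}
  W6: {{a},{f},{a,b},{a,c},{a,e},{a,f},{b,f},{d,f},{e,f},{a,b,c},{a,b,e},{b,e,f}}
  W12: {{d},{b,d},{d,e},{d,f},{b,d,e}}
  W13: {{b,d},{d,e},{b,d,e}}
  W14: {{d},{b,d},{d,e},{d,f},{b,d,e}}
  W15: {{d},{b,d},{d,e},{d,f},{b,d,e}}
  W16: {{d,f}}
  W23: {{b,d},{d,e},{b,d,e}} {{b,f},{e,f},{b,e,f}}
  W24: {{d},{b,d},{d,e},{d,f},{b,d,e}} {{b,f},{e,f},{b,e,f}}
  W25: {{d},{b,d},{d,e},{d,f},{b,d,e}}
  W26: {{f},{a,f},{b,f},{d,f},{e,f},{b,e,f}}
  W34: {{b},{e},{a,b},{a,e},{b,c},{b,d},{b,e},{b,f},{d,e},{e,f},{a,b,c},{a,b,e},{b,d,e},{b,e,f}}
  W35: {{b,c},{a,b,c}} {{b,d},{d,e},{b,d,e}}
  W36: {{a,b},{a,e},{a,b,c},{a,b,e}} {{b,f},{e,f},{b,e,f}}
  W45: {{d},{b,d},{d,e},{d,f},{b,d,e}} {{b,c},{a,b,c}}
  W46: {{a,b},{a,e},{a,b,c},{a,b,e}} {{b,f},{e,f},{b,e,f}} {{d,f}}
  W56: {{a,c},{a,b,c}} {{d,f}}
  W123: {{b,d},{d,e},{b,d,e}}
  W124: {{d},{b,d},{d,e},{d,f},{b,d,e}}
  W125: {{d},{b,d},{d,e},{d,f},{b,d,e}}
  W126: {{d,f}}
  W134: {{b,d},{d,e},{b,d,e}}
  W135: {{b,d},{d,e},{b,d,e}}
  W145: {{d},{b,d},{d,e},{d,f},{b,d,e}}
  W146: {{d,f}}
  W156: {{d,f}}
  W234: {{b,d},{d,e},{b,d,e}} {{b,f},{e,f},{b,e,f}}
  W235: {{b,d},{d,e},{b,d,e}}
  W236: {{b,f},{e,f},{b,e,f}}
  W245: {{d},{b,d},{d,e},{d,f},{b,d,e}}
  W246: {{b,f},{e,f},{b,e,f}} {{d,f}}
  W256: {{d,f}}
  W345: {{b,c},{a,b,c}} {{b,d},{d,e},{b,d,e}}
  W346: {{a,b},{a,e},{a,b,c},{a,b,e}} {{b,f},{e,f},{b,e,f}}
  W356: {{a,b,c}}
  W456: {{d,f}} {{a,b,c}}
  W1234: {{b,d},{d,e},{b,d,e}}
  W1235: {{b,d},{d,e},{b,d,e}}
  W1245: {{d},{b,d},{d,e},{d,f},{b,d,e}}
  W1246: {{d,f}}
  W1256: {{d,f}}
  W1345: {{b,d},{d,e},{b,d,e}}
  W1456: {{d,f}}
  W2345: {{b,d},{d,e},{b,d,e}}
  W2346: {{b,f},{e,f},{b,e,f}}
  W2456: {{d,f}}
  W3456: {{a,b,c}}
  W12345: {{b,d},{d,e},{b,d,e}}
  W12456: {{d,f}}
C dims 7,23,24,11; δ0: rk 6, SNF 1^6; δ1: rk 15, SNF 1^15; δ2: rk 9, SNF 1^9
degree 0: 7−6−0 = 1 → Ȟ^0 ≅ Z
degree 1: 23−15−6 = 2 → Ȟ^1 ≅ Z^2
degree 2: 24−9−15 = 0 → Ȟ^2 ≅ 0


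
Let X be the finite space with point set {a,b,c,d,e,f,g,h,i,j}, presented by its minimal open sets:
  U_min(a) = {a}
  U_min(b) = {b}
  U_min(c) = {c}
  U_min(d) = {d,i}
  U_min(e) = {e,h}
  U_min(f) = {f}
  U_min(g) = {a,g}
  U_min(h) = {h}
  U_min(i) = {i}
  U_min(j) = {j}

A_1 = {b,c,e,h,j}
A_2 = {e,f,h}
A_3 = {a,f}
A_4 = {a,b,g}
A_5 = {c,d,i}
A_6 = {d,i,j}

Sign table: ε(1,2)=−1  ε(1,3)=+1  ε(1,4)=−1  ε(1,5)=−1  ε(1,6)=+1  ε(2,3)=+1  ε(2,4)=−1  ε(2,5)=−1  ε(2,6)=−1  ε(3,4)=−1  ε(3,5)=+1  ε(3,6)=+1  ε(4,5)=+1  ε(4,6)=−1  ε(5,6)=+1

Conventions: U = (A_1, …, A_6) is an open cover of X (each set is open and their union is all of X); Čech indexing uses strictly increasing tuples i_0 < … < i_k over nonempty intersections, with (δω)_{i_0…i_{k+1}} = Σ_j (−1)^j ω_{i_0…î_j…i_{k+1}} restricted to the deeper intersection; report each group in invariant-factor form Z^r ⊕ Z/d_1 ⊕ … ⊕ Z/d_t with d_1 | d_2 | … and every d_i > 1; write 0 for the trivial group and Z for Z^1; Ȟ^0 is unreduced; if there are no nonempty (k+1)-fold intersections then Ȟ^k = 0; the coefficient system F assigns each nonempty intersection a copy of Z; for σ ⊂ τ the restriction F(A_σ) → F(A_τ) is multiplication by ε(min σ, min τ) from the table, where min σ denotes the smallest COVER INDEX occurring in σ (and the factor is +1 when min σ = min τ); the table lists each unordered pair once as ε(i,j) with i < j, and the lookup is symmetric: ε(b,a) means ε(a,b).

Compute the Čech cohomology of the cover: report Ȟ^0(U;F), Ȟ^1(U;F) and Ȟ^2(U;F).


Ȟ^0 = 0, Ȟ^1 = Z ⊕ Z/2, Ȟ^2 = 0

nonempty overlaps:
  A12={e,h} A14={b} A15={c} A16={j} A23={f} A34={a} A56={d,i}
C dims 6,7; δ0: rk 6, SNF 1^5·2
degree 0: 6−6−0 = 0 → Ȟ^0 ≅ 0
degree 1: 7−0−6 = 1 plus torsion [2] → Ȟ^1 ≅ Z ⊕ Z/2
degree 2: 0−0−0 = 0 → Ȟ^2 ≅ 0
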